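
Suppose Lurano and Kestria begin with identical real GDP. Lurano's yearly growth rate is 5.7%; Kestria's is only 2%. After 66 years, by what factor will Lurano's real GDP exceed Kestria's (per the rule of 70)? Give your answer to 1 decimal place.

Lurano pulls ahead at 3.7 pp per year, so the ratio doubles every 70/3.7 ≈ 18.92 years.
In 66 years that's 3.49 doublings: 2^3.49 ≈ 11.2.

11.2 times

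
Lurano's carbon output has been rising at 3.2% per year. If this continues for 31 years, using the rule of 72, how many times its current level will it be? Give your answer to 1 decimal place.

Doubling time ≈ 72/3.2 = 22.50 years.
31 years / 22.50 ≈ 1.38 doublings → factor 2^1.38 ≈ 2.6.

≈ 2.6 times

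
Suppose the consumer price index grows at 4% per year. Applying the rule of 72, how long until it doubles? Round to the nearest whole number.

roughly 18 years

At 4%, doubling takes about 72/4 = 18.00 years.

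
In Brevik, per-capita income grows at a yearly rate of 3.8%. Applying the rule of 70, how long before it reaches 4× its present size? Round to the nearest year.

≈ 37 years

At 3.8% it doubles every 70/3.8 ≈ 18.42 years.
Getting to 4× needs 2 doublings: 2 × 18.42 ≈ 37 years.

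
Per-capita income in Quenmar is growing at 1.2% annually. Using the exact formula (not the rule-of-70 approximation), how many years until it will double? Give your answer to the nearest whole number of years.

t = ln(2) / ln(1 + 0.012) = 0.6931 / 0.011929 ≈ 58.10.
≈ 58 years.

58 years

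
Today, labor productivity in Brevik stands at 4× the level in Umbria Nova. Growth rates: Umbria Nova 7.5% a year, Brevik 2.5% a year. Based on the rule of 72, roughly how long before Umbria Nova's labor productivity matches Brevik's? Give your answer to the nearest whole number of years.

roughly 29 years

What matters is the difference: 5 pp.
Rule of 72 on the gap: the ratio halves every 72/5 ≈ 14.40 years.
A 4× gap closes after 2 halvings: 2 × 14.40 ≈ 29 years.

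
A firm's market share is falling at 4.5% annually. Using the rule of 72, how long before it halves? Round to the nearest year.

roughly 16 years

Halving time ≈ 72 / 4.5 = 16.00 → 16 years.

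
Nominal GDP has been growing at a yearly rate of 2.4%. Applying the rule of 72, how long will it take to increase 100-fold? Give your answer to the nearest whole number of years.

199 years

At 2.4% it doubles every 72/2.4 ≈ 30.00 years.
100× is log₂ 100 ≈ 6.64 doublings, so ≈ 6.64 × 30.00 = 199 years.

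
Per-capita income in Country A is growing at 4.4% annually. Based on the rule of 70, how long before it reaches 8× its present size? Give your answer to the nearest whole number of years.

approximately 48 years

At 4.4% it doubles every 70/4.4 ≈ 15.91 years.
8× is 3 doublings, so 3 × 15.91 ≈ 48 years.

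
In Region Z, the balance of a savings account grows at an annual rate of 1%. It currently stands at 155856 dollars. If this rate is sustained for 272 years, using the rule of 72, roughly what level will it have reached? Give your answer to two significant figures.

Doubling time ≈ 72/1 = 72.00 years.
272 years is 272/72.00 ≈ 3.78 doublings, a factor of 2^3.78 ≈ 13.74.
155856 × 13.74 ≈ 2100000 dollars.

approximately 2100000 dollars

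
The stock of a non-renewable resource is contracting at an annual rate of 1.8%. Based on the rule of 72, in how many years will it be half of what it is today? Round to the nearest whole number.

Halving time ≈ 72 / 1.8 = 40.00 → 40 years.

about 40 years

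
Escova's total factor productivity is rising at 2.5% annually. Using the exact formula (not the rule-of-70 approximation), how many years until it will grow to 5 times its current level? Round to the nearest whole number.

t = ln(5) / ln(1 + 0.025) = 1.6094 / 0.024693 ≈ 65.18.
≈ 65 years.

65 years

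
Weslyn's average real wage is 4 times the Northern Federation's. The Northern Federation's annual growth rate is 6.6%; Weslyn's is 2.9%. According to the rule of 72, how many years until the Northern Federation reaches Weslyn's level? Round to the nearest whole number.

the Northern Federation gains on Weslyn at 6.6% − 2.9% = 3.7 points a year.
At that relative rate the gap halves every 72/3.7 ≈ 19.46 years.
A 4 times gap closes after 2 halvings: 2 × 19.46 ≈ 39 years.

around 39 years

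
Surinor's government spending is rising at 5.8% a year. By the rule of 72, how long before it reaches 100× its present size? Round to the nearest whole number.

82 years

One doubling takes 72/5.8 = 12.41 years.
100× is log₂ 100 ≈ 6.64 doublings, so ≈ 6.64 × 12.41 = 82 years.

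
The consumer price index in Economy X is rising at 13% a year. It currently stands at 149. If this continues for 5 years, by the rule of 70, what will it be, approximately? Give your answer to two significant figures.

approximately 280

It doubles every 70/13 ≈ 5.38 years, so 5 years is 0.93 doublings.
2^0.93 ≈ 1.91; 149 × 1.91 ≈ 280.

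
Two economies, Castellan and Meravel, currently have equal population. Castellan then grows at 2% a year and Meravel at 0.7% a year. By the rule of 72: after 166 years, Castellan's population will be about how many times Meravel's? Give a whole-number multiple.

Rate gap = 2% − 0.7% = 1.3 points.
The ratio doubles every 72/1.3 ≈ 55.38 years.
166/55.38 ≈ 3.00 doublings → ratio ≈ 2^3.00 ≈ 8.

≈ 8 times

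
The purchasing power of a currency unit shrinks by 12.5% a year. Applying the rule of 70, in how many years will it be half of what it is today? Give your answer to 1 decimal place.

Halving time ≈ 70 / 12.5 = 5.60 → 5.6 years.

about 5.6 years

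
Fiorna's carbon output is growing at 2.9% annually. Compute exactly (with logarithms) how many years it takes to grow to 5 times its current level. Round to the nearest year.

56 years

t = ln(5) / ln(1 + 0.029) = 1.6094 / 0.028587 ≈ 56.30.
≈ 56 years.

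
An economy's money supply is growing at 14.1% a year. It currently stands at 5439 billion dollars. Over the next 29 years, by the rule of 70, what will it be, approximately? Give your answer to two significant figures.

It doubles every 70/14.1 ≈ 4.96 years, so 29 years is 5.85 doublings.
2^5.85 ≈ 57.68; 5439 × 57.68 ≈ 310000 billion dollars.

around 310000 billion dollars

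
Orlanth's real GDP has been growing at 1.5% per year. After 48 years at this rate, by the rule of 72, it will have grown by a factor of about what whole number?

2 times

72/1.5 ≈ 48.00 years per doubling.
48 years fits 1 doubling: 2^1 = 2.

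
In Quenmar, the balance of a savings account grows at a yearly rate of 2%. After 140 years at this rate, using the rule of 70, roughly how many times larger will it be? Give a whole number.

At 2% one doubling takes ≈ 35.00 years; 140 years is 4 of them, so ×16.

16 times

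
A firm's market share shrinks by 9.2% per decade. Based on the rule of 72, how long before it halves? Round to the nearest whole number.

approximately 8 decades

Falling at 9.2%, it halves about every 72/9.2 = 7.83 decades.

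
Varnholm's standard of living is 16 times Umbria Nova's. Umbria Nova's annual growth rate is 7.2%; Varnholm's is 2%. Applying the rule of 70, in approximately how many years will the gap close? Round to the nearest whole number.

around 54 years

The growth-rate gap is 7.2% − 2% = 5.2 percentage points.
So the ratio between them halves every 70/5.2 ≈ 13.46 years.
A 16 times gap closes after 4 halvings: 4 × 13.46 ≈ 54 years.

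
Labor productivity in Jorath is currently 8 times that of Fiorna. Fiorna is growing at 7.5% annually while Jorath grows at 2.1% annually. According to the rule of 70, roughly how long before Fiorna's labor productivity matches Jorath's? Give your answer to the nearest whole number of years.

≈ 39 years

What matters is the difference: 5.4 pp.
Rule of 70 on the gap: the ratio halves every 70/5.4 ≈ 12.96 years.
An 8 times gap closes after 3 halvings: 3 × 12.96 ≈ 39 years.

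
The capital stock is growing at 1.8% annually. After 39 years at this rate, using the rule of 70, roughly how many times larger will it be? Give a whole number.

Doubling time ≈ 70/1.8 = 38.89 years.
39/38.89 ≈ 1 doubling, so about 2^1 = 2×.

approximately 2 times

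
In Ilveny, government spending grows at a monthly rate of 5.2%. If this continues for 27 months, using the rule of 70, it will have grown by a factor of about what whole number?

roughly 4 times

At 5.2% one doubling takes ≈ 13.46 months; 27 months is 2 of them, so ×4.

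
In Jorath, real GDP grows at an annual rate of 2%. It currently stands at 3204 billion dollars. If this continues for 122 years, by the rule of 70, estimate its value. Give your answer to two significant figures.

approximately 36000 billion dollars

Doubling time ≈ 70/2 = 35.00 years.
122 years is 122/35.00 ≈ 3.49 doublings, a factor of 2^3.49 ≈ 11.24.
3204 × 11.24 ≈ 36000 billion dollars.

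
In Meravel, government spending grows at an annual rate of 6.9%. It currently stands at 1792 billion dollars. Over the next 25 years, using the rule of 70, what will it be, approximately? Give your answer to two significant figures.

Doubling time ≈ 70/6.9 = 10.14 years.
25 years is 25/10.14 ≈ 2.47 doublings, a factor of 2^2.47 ≈ 5.54.
1792 × 5.54 ≈ 9900 billion dollars.

around 9900 billion dollars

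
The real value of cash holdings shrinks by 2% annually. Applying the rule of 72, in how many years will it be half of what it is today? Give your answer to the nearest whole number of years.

Falling at 2%, it halves about every 72/2 = 36.00 years.

approximately 36 years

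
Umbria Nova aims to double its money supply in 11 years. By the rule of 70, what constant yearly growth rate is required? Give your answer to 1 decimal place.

approximately 6.4%

70 / 11 ≈ 6.36, so about 6.4% per year.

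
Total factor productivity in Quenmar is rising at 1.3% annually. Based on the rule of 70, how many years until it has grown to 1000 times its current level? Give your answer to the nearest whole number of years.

around 537 years

Doubling time ≈ 70/1.3 = 53.85 years.
1000× is log₂ 1000 ≈ 9.97 doublings, so ≈ 9.97 × 53.85 = 537 years.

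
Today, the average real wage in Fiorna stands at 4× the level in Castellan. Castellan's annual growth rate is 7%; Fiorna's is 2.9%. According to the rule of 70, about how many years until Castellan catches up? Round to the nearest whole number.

The growth-rate gap is 7% − 2.9% = 4.1 percentage points.
So the ratio between them halves every 70/4.1 ≈ 17.07 years.
A 4× gap closes after 2 halvings: 2 × 17.07 ≈ 34 years.

roughly 34 years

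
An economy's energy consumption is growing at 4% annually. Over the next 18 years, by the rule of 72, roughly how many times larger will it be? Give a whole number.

roughly 2 times

Doubling time ≈ 72/4 = 18.00 years.
18/18.00 ≈ 1 doubling, so about 2^1 = 2×.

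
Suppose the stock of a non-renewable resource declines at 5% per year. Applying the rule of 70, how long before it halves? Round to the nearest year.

The rule works in reverse for decay: 70/5 ≈ 14.00 years to halve.

about 14 years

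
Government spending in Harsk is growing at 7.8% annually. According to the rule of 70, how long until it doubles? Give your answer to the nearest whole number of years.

about 9 years

70/7.8 ≈ 8.97, so it doubles roughly every 9 years.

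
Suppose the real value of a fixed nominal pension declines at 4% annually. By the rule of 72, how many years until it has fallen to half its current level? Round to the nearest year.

roughly 18 years

Halving time ≈ 72 / 4 = 18.00 → 18 years.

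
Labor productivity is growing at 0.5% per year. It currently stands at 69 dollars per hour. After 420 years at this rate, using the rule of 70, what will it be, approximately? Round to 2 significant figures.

Doubling time ≈ 70/0.5 = 140.00 years.
420 years is 420/140.00 ≈ 3.00 doublings, a factor of 2^3.00 ≈ 8.00.
69 × 8.00 ≈ 550 dollars per hour.

550 dollars per hour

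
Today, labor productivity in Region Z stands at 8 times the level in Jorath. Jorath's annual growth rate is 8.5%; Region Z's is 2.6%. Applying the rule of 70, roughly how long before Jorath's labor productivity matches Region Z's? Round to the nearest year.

What matters is the difference: 5.9 pp.
Rule of 70 on the gap: the ratio halves every 70/5.9 ≈ 11.86 years.
An 8 times gap closes after 3 halvings: 3 × 11.86 ≈ 36 years.

approximately 36 years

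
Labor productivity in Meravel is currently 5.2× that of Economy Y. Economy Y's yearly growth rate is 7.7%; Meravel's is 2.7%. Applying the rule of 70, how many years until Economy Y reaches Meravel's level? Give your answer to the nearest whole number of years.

around 33 years

Economy Y gains on Meravel at 7.7% − 2.7% = 5 points a year.
At that relative rate the gap halves every 70/5 ≈ 14.00 years.
A 5.2× gap takes log₂(5.2) ≈ 2.38 halvings to close: 2.38 × 14.00 ≈ 33 years.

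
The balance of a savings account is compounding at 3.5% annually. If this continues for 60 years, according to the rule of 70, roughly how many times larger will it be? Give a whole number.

about 8 times

At 3.5% one doubling takes ≈ 20.00 years; 60 years is 3 of them, so ×8.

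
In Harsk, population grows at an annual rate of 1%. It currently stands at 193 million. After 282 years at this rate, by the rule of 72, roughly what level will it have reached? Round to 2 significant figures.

It doubles every 72/1 ≈ 72.00 years, so 282 years is 3.92 doublings.
2^3.92 ≈ 15.14; 193 × 15.14 ≈ 2900 million.

≈ 2900 million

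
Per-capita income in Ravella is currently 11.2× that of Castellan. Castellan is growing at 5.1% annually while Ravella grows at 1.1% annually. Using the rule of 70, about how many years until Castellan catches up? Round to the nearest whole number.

The growth-rate gap is 5.1% − 1.1% = 4 percentage points.
So the ratio between them halves every 70/4 ≈ 17.50 years.
An 11.2× gap takes log₂(11.2) ≈ 3.49 halvings to close: 3.49 × 17.50 ≈ 61 years.

roughly 61 years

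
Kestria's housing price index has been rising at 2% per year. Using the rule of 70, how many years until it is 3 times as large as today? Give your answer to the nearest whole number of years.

about 55 years

One doubling takes 70/2 = 35.00 years.
Reaching 3× takes log₂(3) ≈ 1.58 doublings.
1.58 × 35.00 ≈ 55 years.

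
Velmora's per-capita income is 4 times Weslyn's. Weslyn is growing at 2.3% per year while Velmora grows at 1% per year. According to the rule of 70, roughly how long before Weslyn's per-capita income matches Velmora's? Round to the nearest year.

The growth-rate gap is 2.3% − 1% = 1.3 percentage points.
So the ratio between them halves every 70/1.3 ≈ 53.85 years.
A 4 times gap closes after 2 halvings: 2 × 53.85 ≈ 108 years.

about 108 years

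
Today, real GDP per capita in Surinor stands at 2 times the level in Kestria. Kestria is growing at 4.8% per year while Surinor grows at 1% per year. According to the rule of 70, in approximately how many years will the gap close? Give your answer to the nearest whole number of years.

around 18 years

What matters is the difference: 3.8 pp.
Rule of 70 on the gap: the ratio halves every 70/3.8 ≈ 18.42 years.
A 2 times gap closes after 1 halving: 1 × 18.42 ≈ 18 years.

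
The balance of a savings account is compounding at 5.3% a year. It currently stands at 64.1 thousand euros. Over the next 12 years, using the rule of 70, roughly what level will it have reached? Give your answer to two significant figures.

Doubling time ≈ 70/5.3 = 13.21 years.
12 years is 12/13.21 ≈ 0.91 doublings, a factor of 2^0.91 ≈ 1.88.
64.1 × 1.88 ≈ 120 thousand euros.

120 thousand euros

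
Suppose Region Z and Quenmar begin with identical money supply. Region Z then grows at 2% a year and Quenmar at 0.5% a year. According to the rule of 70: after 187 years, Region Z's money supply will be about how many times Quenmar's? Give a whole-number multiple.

≈ 16 times

Region Z pulls ahead at 1.5 pp per year, so the ratio doubles every 70/1.5 ≈ 46.67 years.
In 187 years that's 4.01 doublings: 2^4.01 ≈ 16.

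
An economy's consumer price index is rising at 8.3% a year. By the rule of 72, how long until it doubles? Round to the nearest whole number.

72/8.3 ≈ 8.67, so it doubles roughly every 9 years.

roughly 9 years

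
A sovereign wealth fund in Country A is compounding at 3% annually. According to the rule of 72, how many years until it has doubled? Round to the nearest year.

72/3 ≈ 24.00, so it doubles roughly every 24 years.

24 years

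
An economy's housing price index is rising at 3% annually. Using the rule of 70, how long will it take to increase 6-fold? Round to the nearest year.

60 years

One doubling takes 70/3 = 23.33 years.
Reaching 6× takes log₂(6) ≈ 2.58 doublings.
2.58 × 23.33 ≈ 60 years.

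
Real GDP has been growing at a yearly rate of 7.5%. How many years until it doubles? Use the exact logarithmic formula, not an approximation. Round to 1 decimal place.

t = ln(2) / ln(1 + 0.075) = 0.6931 / 0.072321 ≈ 9.58.

9.6 years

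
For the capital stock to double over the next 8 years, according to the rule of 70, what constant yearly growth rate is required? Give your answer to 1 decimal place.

around 8.8% per year

70 / 8 ≈ 8.75, so about 8.8% per year.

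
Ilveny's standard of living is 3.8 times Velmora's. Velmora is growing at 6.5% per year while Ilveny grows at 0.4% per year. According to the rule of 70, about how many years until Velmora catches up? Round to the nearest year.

The growth-rate gap is 6.5% − 0.4% = 6.1 percentage points.
So the ratio between them halves every 70/6.1 ≈ 11.48 years.
A 3.8 times gap takes log₂(3.8) ≈ 1.93 halvings to close: 1.93 × 11.48 ≈ 22 years.

around 22 years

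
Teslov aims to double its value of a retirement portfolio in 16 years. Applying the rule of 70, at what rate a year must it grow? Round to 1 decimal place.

70 / 16 ≈ 4.38, so about 4.4% a year.

approximately 4.4% a year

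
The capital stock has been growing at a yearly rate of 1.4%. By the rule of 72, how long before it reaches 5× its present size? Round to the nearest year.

about 119 years

At 1.4% it doubles every 72/1.4 ≈ 51.43 years.
5× is log₂ 5 ≈ 2.32 doublings, so ≈ 2.32 × 51.43 = 119 years.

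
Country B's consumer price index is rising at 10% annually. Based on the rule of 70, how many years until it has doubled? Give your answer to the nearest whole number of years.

approximately 7 years

Doubling time ≈ 70 / 10 = 7.00 years.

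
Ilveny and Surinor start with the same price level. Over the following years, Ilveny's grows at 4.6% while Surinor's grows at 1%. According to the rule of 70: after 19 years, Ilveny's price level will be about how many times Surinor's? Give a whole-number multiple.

approximately 2 times

Ilveny pulls ahead at 3.6 pp per year, so the ratio doubles every 70/3.6 ≈ 19.44 years.
In 19 years that's 0.98 doublings: 2^0.98 ≈ 2.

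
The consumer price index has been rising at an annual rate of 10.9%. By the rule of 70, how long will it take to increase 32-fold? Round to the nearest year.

One doubling takes 70/10.9 = 6.42 years.
32× is 5 doublings, so 5 × 6.42 ≈ 32 years.

32 years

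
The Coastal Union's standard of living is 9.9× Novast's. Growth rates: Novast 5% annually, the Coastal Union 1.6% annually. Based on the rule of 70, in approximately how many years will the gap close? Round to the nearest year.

The growth-rate gap is 5% − 1.6% = 3.4 percentage points.
So the ratio between them halves every 70/3.4 ≈ 20.59 years.
A 9.9× gap takes log₂(9.9) ≈ 3.31 halvings to close: 3.31 × 20.59 ≈ 68 years.

roughly 68 years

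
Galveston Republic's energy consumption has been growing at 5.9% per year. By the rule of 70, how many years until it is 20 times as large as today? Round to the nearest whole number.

One doubling takes 70/5.9 = 11.86 years.
Reaching 20× takes log₂(20) ≈ 4.32 doublings.
4.32 × 11.86 ≈ 51 years.

approximately 51 years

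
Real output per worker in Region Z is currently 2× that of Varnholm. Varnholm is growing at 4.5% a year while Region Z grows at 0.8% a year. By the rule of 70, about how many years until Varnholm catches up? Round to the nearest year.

around 19 years

Varnholm gains on Region Z at 4.5% − 0.8% = 3.7 points a year.
At that relative rate the gap halves every 70/3.7 ≈ 18.92 years.
A 2× gap closes after 1 halving: 1 × 18.92 ≈ 19 years.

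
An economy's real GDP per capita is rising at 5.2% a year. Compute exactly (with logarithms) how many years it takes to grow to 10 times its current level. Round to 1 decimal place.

t = ln(10) / ln(1 + 0.052) = 2.3026 / 0.050693 ≈ 45.42.

45.4 years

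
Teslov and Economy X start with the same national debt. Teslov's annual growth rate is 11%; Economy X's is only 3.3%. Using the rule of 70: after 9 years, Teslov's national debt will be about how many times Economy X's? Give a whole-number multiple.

Rate gap = 11% − 3.3% = 7.7 points.
The ratio doubles every 70/7.7 ≈ 9.09 years.
9/9.09 ≈ 0.99 doublings → ratio ≈ 2^0.99 ≈ 2.

approximately 2 times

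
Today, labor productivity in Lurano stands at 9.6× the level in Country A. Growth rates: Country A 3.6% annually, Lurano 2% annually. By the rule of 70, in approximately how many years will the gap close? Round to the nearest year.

143 years

What matters is the difference: 1.6 pp.
Rule of 70 on the gap: the ratio halves every 70/1.6 ≈ 43.75 years.
A 9.6× gap takes log₂(9.6) ≈ 3.26 halvings to close: 3.26 × 43.75 ≈ 143 years.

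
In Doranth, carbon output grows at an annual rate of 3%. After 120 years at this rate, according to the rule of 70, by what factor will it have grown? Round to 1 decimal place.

Doubling time ≈ 70/3 = 23.33 years.
120 years / 23.33 ≈ 5.14 doublings → factor 2^5.14 ≈ 35.3.

≈ 35.3 times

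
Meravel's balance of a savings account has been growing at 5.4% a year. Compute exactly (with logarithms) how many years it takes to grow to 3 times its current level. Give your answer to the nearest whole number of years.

21 years

t = ln(3) / ln(1 + 0.054) = 1.0986 / 0.052592 ≈ 20.89.
≈ 21 years.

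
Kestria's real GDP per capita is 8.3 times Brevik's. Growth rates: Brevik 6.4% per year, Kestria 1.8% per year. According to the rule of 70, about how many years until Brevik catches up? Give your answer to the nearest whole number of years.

What matters is the difference: 4.6 pp.
Rule of 70 on the gap: the ratio halves every 70/4.6 ≈ 15.22 years.
An 8.3 times gap takes log₂(8.3) ≈ 3.05 halvings to close: 3.05 × 15.22 ≈ 46 years.

around 46 years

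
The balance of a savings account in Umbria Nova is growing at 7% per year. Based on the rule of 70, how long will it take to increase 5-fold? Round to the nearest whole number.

≈ 23 years

At 7% it doubles every 70/7 ≈ 10.00 years.
Reaching 5× takes log₂(5) ≈ 2.32 doublings.
2.32 × 10.00 ≈ 23 years.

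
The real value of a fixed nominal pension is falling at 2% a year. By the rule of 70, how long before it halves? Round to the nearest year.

The rule works in reverse for decay: 70/2 ≈ 35.00 years to halve.

about 35 years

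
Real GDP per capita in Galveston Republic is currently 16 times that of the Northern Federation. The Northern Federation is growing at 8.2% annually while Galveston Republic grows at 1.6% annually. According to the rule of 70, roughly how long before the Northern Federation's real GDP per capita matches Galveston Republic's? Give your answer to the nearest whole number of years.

approximately 42 years

What matters is the difference: 6.6 pp.
Rule of 70 on the gap: the ratio halves every 70/6.6 ≈ 10.61 years.
A 16 times gap closes after 4 halvings: 4 × 10.61 ≈ 42 years.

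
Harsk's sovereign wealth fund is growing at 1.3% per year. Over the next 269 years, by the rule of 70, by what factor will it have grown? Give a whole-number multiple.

70/1.3 ≈ 53.85 years per doubling.
269 years fits 5 doublings: 2^5 = 32.

approximately 32 times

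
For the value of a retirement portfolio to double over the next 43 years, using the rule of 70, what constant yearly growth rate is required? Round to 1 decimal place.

70 / 43 ≈ 1.63, so about 1.6% per year.

≈ 1.6%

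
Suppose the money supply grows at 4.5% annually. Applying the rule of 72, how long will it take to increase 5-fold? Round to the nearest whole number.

One doubling takes 72/4.5 = 16.00 years.
5× is log₂ 5 ≈ 2.32 doublings, so ≈ 2.32 × 16.00 = 37 years.

approximately 37 years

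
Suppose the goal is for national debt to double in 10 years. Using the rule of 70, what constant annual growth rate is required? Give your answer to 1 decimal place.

approximately 7.0%

70 / 10 ≈ 7.00, so about 7.0% annually.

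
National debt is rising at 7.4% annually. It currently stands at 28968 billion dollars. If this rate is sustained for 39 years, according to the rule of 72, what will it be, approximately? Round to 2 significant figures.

approximately 470000 billion dollars

It doubles every 72/7.4 ≈ 9.73 years, so 39 years is 4.01 doublings.
2^4.01 ≈ 16.11; 28968 × 16.11 ≈ 470000 billion dollars.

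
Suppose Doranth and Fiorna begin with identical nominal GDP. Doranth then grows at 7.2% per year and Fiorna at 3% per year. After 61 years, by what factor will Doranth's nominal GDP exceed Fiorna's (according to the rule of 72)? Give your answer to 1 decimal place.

around 11.8 times

Rate gap = 7.2% − 3% = 4.2 points.
The ratio doubles every 72/4.2 ≈ 17.14 years.
61/17.14 ≈ 3.56 doublings → ratio ≈ 2^3.56 ≈ 11.8.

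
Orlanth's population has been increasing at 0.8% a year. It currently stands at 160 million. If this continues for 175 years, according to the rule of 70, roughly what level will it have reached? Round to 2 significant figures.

roughly 640 million

Doubling time ≈ 70/0.8 = 87.50 years.
175 years is 175/87.50 ≈ 2.00 doublings, a factor of 2^2.00 ≈ 4.00.
160 × 4.00 ≈ 640 million.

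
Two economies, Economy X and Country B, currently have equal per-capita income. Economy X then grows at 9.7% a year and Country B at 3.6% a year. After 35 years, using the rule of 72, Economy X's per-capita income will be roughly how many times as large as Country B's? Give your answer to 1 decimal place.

≈ 7.8 times

Rate gap = 9.7% − 3.6% = 6.1 points.
The ratio doubles every 72/6.1 ≈ 11.80 years.
35/11.80 ≈ 2.97 doublings → ratio ≈ 2^2.97 ≈ 7.8.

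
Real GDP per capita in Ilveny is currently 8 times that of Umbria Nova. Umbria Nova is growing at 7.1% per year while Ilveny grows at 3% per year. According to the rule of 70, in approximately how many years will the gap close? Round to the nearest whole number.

≈ 51 years

Umbria Nova gains on Ilveny at 7.1% − 3% = 4.1 points a year.
At that relative rate the gap halves every 70/4.1 ≈ 17.07 years.
An 8 times gap closes after 3 halvings: 3 × 17.07 ≈ 51 years.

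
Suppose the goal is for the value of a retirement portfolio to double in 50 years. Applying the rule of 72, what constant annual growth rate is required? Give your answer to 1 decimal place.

about 1.4%

72 / 50 ≈ 1.44, so about 1.4% a year.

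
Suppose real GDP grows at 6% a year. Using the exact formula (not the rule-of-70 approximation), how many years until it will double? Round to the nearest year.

t = ln(2) / ln(1 + 0.06) = 0.6931 / 0.058269 ≈ 11.89.
≈ 12 years.

12 years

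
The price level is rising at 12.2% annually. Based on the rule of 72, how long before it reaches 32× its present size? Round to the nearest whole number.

Doubling time ≈ 72/12.2 = 5.90 years.
32 = 2^5, so 5 doublings → 30 years.

30 years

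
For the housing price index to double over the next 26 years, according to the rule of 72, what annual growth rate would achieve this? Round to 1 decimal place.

around 2.8% a year

72 / 26 ≈ 2.77, so about 2.8% a year.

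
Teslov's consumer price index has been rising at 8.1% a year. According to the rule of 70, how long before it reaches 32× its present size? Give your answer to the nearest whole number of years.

roughly 43 years

Doubling time ≈ 70/8.1 = 8.64 years.
Getting to 32× needs 5 doublings: 5 × 8.64 ≈ 43 years.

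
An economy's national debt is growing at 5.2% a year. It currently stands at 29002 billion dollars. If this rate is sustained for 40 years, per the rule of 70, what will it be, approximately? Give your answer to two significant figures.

approximately 230000 billion dollars

It doubles every 70/5.2 ≈ 13.46 years, so 40 years is 2.97 doublings.
2^2.97 ≈ 7.84; 29002 × 7.84 ≈ 230000 billion dollars.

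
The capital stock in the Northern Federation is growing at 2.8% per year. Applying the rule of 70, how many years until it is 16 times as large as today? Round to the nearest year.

Doubling time ≈ 70/2.8 = 25.00 years.
16 = 2^4, so 4 doublings → 100 years.

about 100 years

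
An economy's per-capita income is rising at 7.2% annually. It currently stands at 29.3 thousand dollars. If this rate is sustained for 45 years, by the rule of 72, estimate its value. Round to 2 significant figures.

It doubles every 72/7.2 ≈ 10.00 years, so 45 years is 4.50 doublings.
2^4.50 ≈ 22.63; 29.3 × 22.63 ≈ 660 thousand dollars.

roughly 660 thousand dollars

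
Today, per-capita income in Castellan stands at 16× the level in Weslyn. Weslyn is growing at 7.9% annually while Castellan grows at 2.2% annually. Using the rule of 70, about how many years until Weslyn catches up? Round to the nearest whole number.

≈ 49 years

Weslyn gains on Castellan at 7.9% − 2.2% = 5.7 points a year.
At that relative rate the gap halves every 70/5.7 ≈ 12.28 years.
A 16× gap closes after 4 halvings: 4 × 12.28 ≈ 49 years.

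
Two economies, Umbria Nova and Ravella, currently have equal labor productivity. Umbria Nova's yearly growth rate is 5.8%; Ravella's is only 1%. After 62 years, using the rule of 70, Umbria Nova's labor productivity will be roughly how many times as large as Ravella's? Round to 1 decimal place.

≈ 19.0 times

Only the 4.8-point difference matters.
70/4.8 ≈ 14.58 years per doubling of the ratio; 62 years gives 4.25 doublings, so ≈ 19.0×.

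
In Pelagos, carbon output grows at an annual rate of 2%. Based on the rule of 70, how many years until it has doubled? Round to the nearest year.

At 2%, doubling takes about 70/2 = 35.00 years.

about 35 years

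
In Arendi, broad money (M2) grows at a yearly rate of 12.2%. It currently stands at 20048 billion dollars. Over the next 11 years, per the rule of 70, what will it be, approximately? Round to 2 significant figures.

76000 billion dollars

It doubles every 70/12.2 ≈ 5.74 years, so 11 years is 1.92 doublings.
2^1.92 ≈ 3.78; 20048 × 3.78 ≈ 76000 billion dollars.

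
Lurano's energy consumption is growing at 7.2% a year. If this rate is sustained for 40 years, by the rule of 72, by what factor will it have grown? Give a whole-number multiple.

roughly 16 times

At 7.2% one doubling takes ≈ 10.00 years; 40 years is 4 of them, so ×16.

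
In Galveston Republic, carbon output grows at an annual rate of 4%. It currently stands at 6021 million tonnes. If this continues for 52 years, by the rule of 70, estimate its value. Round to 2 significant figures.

≈ 47000 million tonnes

It doubles every 70/4 ≈ 17.50 years, so 52 years is 2.97 doublings.
2^2.97 ≈ 7.84; 6021 × 7.84 ≈ 47000 million tonnes.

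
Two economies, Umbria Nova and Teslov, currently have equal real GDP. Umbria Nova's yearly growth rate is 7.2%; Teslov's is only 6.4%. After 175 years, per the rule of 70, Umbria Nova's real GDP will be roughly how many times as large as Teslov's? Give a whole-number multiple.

roughly 4 times

Only the 0.8-point difference matters.
70/0.8 ≈ 87.50 years per doubling of the ratio; 175 years gives 2.00 doublings, so ≈ 4×.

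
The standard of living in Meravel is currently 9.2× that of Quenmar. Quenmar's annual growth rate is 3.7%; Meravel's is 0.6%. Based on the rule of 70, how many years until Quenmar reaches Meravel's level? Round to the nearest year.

Quenmar gains on Meravel at 3.7% − 0.6% = 3.1 points a year.
At that relative rate the gap halves every 70/3.1 ≈ 22.58 years.
A 9.2× gap takes log₂(9.2) ≈ 3.20 halvings to close: 3.20 × 22.58 ≈ 72 years.

≈ 72 years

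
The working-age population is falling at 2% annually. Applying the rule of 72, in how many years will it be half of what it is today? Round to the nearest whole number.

The rule works in reverse for decay: 72/2 ≈ 36.00 years to halve.

around 36 years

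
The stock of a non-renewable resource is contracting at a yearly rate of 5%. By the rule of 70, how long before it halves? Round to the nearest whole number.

around 14 years

Falling at 5%, it halves about every 70/5 = 14.00 years.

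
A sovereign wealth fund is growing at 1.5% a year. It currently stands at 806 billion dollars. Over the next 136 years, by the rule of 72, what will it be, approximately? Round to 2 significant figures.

It doubles every 72/1.5 ≈ 48.00 years, so 136 years is 2.83 doublings.
2^2.83 ≈ 7.11; 806 × 7.11 ≈ 5700 billion dollars.

approximately 5700 billion dollars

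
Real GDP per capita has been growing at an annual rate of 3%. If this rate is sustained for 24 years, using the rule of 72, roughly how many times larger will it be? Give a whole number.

72/3 ≈ 24.00 years per doubling.
24 years fits 1 doubling: 2^1 = 2.

approximately 2 times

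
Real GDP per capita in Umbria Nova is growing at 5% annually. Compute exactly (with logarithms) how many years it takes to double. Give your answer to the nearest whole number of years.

14 years

t = ln(2) / ln(1 + 0.05) = 0.6931 / 0.048790 ≈ 14.21.
≈ 14 years.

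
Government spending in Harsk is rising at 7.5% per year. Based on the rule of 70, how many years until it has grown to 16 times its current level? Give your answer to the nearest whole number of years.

roughly 37 years

At 7.5% it doubles every 70/7.5 ≈ 9.33 years.
16× is 4 doublings, so 4 × 9.33 ≈ 37 years.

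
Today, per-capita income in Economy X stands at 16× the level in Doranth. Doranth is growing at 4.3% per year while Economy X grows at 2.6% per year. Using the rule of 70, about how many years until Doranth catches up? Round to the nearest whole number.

≈ 165 years

The growth-rate gap is 4.3% − 2.6% = 1.7 percentage points.
So the ratio between them halves every 70/1.7 ≈ 41.18 years.
A 16× gap closes after 4 halvings: 4 × 41.18 ≈ 165 years.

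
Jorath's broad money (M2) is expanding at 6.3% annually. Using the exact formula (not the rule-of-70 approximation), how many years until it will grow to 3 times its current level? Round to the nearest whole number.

t = ln(3) / ln(1 + 0.063) = 1.0986 / 0.061095 ≈ 17.98.
≈ 18 years.

18 years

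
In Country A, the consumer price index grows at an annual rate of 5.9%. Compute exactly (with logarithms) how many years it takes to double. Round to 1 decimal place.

t = ln(2) / ln(1 + 0.059) = 0.6931 / 0.057325 ≈ 12.09.

12.1 years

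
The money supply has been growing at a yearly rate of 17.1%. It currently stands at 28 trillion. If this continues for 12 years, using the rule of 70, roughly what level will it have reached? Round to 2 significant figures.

roughly 210 trillion

It doubles every 70/17.1 ≈ 4.09 years, so 12 years is 2.93 doublings.
2^2.93 ≈ 7.62; 28 × 7.62 ≈ 210 trillion.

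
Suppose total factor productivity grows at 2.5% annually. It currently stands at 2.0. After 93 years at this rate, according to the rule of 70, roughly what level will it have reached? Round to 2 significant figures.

≈ 20

It doubles every 70/2.5 ≈ 28.00 years, so 93 years is 3.32 doublings.
2^3.32 ≈ 9.99; 2.0 × 9.99 ≈ 20.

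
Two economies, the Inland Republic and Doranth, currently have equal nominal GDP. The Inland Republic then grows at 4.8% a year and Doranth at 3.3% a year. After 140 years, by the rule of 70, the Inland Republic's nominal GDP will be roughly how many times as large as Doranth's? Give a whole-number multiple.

≈ 8 times

Rate gap = 4.8% − 3.3% = 1.5 points.
The ratio doubles every 70/1.5 ≈ 46.67 years.
140/46.67 ≈ 3.00 doublings → ratio ≈ 2^3.00 ≈ 8.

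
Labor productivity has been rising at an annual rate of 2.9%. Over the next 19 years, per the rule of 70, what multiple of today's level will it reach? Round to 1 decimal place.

about 1.7 times

Doubles every ≈ 24.14 years (70/2.9).
19 years is 0.79 doublings; 2^0.79 ≈ 1.7×.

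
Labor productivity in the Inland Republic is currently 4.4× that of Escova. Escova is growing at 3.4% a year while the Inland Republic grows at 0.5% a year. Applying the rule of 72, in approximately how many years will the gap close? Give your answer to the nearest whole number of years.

approximately 53 years

What matters is the difference: 2.9 pp.
Rule of 72 on the gap: the ratio halves every 72/2.9 ≈ 24.83 years.
A 4.4× gap takes log₂(4.4) ≈ 2.14 halvings to close: 2.14 × 24.83 ≈ 53 years.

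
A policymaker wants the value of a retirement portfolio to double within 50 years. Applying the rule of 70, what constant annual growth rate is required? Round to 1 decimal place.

70 / 50 ≈ 1.40, so about 1.4% annually.

1.4%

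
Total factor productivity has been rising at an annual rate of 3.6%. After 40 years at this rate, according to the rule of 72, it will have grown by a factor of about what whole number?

around 4 times

Doubling time ≈ 72/3.6 = 20.00 years.
40/20.00 ≈ 2 doublings, so about 2^2 = 4×.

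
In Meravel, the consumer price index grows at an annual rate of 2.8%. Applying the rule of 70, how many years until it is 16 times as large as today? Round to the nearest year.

roughly 100 years

Doubling time ≈ 70/2.8 = 25.00 years.
Getting to 16× needs 4 doublings: 4 × 25.00 ≈ 100 years.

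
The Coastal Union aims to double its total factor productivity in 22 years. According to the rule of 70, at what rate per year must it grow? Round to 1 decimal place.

roughly 3.2%

70 / 22 ≈ 3.18, so about 3.2% per year.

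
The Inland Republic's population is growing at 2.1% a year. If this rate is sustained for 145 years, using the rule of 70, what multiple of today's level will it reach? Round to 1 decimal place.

Doubles every ≈ 33.33 years (70/2.1).
145 years is 4.35 doublings; 2^4.35 ≈ 20.4×.

approximately 20.4 times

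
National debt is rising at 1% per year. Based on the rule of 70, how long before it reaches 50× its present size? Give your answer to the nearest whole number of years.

roughly 395 years

Doubling time ≈ 70/1 = 70.00 years.
50× is log₂ 50 ≈ 5.64 doublings, so ≈ 5.64 × 70.00 = 395 years.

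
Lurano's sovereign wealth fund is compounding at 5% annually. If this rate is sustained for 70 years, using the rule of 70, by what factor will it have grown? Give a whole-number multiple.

approximately 32 times

70/5 ≈ 14.00 years per doubling.
70 years fits 5 doublings: 2^5 = 32.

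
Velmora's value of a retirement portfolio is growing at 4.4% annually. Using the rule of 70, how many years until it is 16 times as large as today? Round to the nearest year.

At 4.4% it doubles every 70/4.4 ≈ 15.91 years.
16 = 2^4, so 4 doublings → 64 years.

approximately 64 years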